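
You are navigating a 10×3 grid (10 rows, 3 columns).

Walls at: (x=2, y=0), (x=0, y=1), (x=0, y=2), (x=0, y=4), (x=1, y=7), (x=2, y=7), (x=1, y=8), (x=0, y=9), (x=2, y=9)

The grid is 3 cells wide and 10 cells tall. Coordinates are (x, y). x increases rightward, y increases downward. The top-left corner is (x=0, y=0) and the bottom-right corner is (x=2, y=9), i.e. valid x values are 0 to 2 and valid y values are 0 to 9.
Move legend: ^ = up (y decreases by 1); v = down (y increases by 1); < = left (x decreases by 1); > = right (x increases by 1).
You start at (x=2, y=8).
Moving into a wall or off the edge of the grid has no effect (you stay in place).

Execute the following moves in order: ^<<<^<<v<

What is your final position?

Answer: Final position: (x=2, y=8)

Derivation:
Start: (x=2, y=8)
  ^ (up): blocked, stay at (x=2, y=8)
  [×3]< (left): blocked, stay at (x=2, y=8)
  ^ (up): blocked, stay at (x=2, y=8)
  < (left): blocked, stay at (x=2, y=8)
  < (left): blocked, stay at (x=2, y=8)
  v (down): blocked, stay at (x=2, y=8)
  < (left): blocked, stay at (x=2, y=8)
Final: (x=2, y=8)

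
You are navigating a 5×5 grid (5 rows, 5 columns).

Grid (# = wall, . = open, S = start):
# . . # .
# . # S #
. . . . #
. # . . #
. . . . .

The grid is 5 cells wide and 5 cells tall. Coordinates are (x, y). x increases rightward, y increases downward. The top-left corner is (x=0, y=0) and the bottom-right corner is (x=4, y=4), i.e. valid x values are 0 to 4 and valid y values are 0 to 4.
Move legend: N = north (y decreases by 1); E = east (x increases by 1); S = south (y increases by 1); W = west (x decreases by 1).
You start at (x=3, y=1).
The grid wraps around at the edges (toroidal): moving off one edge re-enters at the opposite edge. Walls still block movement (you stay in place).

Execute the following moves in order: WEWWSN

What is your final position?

Start: (x=3, y=1)
  W (west): blocked, stay at (x=3, y=1)
  E (east): blocked, stay at (x=3, y=1)
  W (west): blocked, stay at (x=3, y=1)
  W (west): blocked, stay at (x=3, y=1)
  S (south): (x=3, y=1) -> (x=3, y=2)
  N (north): (x=3, y=2) -> (x=3, y=1)
Final: (x=3, y=1)

Answer: Final position: (x=3, y=1)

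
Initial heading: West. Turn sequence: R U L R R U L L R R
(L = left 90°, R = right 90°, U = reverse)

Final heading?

Answer: Final heading: East

Derivation:
Start: West
  R (right (90° clockwise)) -> North
  U (U-turn (180°)) -> South
  L (left (90° counter-clockwise)) -> East
  R (right (90° clockwise)) -> South
  R (right (90° clockwise)) -> West
  U (U-turn (180°)) -> East
  L (left (90° counter-clockwise)) -> North
  L (left (90° counter-clockwise)) -> West
  R (right (90° clockwise)) -> North
  R (right (90° clockwise)) -> East
Final: East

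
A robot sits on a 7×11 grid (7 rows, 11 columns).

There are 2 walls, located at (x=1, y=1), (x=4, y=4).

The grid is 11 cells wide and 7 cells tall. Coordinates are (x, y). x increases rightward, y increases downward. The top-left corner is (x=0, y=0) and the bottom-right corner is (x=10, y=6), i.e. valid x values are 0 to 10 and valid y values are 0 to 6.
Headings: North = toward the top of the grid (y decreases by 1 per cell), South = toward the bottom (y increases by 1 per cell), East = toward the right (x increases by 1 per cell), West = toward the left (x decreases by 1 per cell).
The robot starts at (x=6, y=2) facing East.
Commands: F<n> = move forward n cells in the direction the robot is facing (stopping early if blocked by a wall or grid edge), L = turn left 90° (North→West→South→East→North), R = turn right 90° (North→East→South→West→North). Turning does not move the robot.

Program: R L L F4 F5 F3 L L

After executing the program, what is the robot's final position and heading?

Answer: Final position: (x=6, y=0), facing South

Derivation:
Start: (x=6, y=2), facing East
  R: turn right, now facing South
  L: turn left, now facing East
  L: turn left, now facing North
  F4: move forward 2/4 (blocked), now at (x=6, y=0)
  F5: move forward 0/5 (blocked), now at (x=6, y=0)
  F3: move forward 0/3 (blocked), now at (x=6, y=0)
  L: turn left, now facing West
  L: turn left, now facing South
Final: (x=6, y=0), facing South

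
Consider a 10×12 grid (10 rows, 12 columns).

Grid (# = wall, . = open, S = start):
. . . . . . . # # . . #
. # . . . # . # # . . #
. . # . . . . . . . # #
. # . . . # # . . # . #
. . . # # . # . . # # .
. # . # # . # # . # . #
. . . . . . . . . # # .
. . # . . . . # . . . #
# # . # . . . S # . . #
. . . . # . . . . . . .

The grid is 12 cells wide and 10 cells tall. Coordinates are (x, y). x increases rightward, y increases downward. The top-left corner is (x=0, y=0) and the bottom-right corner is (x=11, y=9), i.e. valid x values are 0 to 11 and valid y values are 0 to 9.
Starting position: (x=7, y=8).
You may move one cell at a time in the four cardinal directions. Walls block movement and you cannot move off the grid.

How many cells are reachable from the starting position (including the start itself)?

BFS flood-fill from (x=7, y=8):
  Distance 0: (x=7, y=8)
  Distance 1: (x=6, y=8), (x=7, y=9)
  Distance 2: (x=6, y=7), (x=5, y=8), (x=6, y=9), (x=8, y=9)
  Distance 3: (x=6, y=6), (x=5, y=7), (x=4, y=8), (x=5, y=9), (x=9, y=9)
  Distance 4: (x=5, y=6), (x=7, y=6), (x=4, y=7), (x=9, y=8), (x=10, y=9)
  Distance 5: (x=5, y=5), (x=4, y=6), (x=8, y=6), (x=3, y=7), (x=9, y=7), (x=10, y=8), (x=11, y=9)
  Distance 6: (x=5, y=4), (x=8, y=5), (x=3, y=6), (x=8, y=7), (x=10, y=7)
  Distance 7: (x=8, y=4), (x=2, y=6)
  Distance 8: (x=8, y=3), (x=7, y=4), (x=2, y=5), (x=1, y=6)
  Distance 9: (x=8, y=2), (x=7, y=3), (x=2, y=4), (x=0, y=6), (x=1, y=7)
  Distance 10: (x=7, y=2), (x=9, y=2), (x=2, y=3), (x=1, y=4), (x=0, y=5), (x=0, y=7)
  Distance 11: (x=9, y=1), (x=6, y=2), (x=3, y=3), (x=0, y=4)
  Distance 12: (x=9, y=0), (x=6, y=1), (x=10, y=1), (x=3, y=2), (x=5, y=2), (x=0, y=3), (x=4, y=3)
  Distance 13: (x=6, y=0), (x=10, y=0), (x=3, y=1), (x=0, y=2), (x=4, y=2)
  Distance 14: (x=3, y=0), (x=5, y=0), (x=0, y=1), (x=2, y=1), (x=4, y=1), (x=1, y=2)
  Distance 15: (x=0, y=0), (x=2, y=0), (x=4, y=0)
  Distance 16: (x=1, y=0)
Total reachable: 72 (grid has 81 open cells total)

Answer: Reachable cells: 72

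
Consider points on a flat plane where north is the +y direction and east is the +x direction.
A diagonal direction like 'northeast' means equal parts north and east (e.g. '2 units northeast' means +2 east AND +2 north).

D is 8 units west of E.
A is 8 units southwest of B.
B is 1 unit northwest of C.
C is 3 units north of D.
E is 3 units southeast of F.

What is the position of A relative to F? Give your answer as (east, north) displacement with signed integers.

Place F at the origin (east=0, north=0).
  E is 3 units southeast of F: delta (east=+3, north=-3); E at (east=3, north=-3).
  D is 8 units west of E: delta (east=-8, north=+0); D at (east=-5, north=-3).
  C is 3 units north of D: delta (east=+0, north=+3); C at (east=-5, north=0).
  B is 1 unit northwest of C: delta (east=-1, north=+1); B at (east=-6, north=1).
  A is 8 units southwest of B: delta (east=-8, north=-8); A at (east=-14, north=-7).
Therefore A relative to F: (east=-14, north=-7).

Answer: A is at (east=-14, north=-7) relative to F.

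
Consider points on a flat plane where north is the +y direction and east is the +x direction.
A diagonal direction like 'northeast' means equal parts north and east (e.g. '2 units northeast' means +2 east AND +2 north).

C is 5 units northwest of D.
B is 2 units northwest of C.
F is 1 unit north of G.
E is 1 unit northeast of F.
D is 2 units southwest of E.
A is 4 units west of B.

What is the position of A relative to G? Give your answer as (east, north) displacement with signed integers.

Place G at the origin (east=0, north=0).
  F is 1 unit north of G: delta (east=+0, north=+1); F at (east=0, north=1).
  E is 1 unit northeast of F: delta (east=+1, north=+1); E at (east=1, north=2).
  D is 2 units southwest of E: delta (east=-2, north=-2); D at (east=-1, north=0).
  C is 5 units northwest of D: delta (east=-5, north=+5); C at (east=-6, north=5).
  B is 2 units northwest of C: delta (east=-2, north=+2); B at (east=-8, north=7).
  A is 4 units west of B: delta (east=-4, north=+0); A at (east=-12, north=7).
Therefore A relative to G: (east=-12, north=7).

Answer: A is at (east=-12, north=7) relative to G.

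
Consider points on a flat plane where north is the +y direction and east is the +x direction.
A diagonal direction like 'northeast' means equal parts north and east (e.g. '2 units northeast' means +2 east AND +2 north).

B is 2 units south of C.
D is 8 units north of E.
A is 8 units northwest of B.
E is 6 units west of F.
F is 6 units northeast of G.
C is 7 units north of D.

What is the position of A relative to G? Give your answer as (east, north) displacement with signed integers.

Place G at the origin (east=0, north=0).
  F is 6 units northeast of G: delta (east=+6, north=+6); F at (east=6, north=6).
  E is 6 units west of F: delta (east=-6, north=+0); E at (east=0, north=6).
  D is 8 units north of E: delta (east=+0, north=+8); D at (east=0, north=14).
  C is 7 units north of D: delta (east=+0, north=+7); C at (east=0, north=21).
  B is 2 units south of C: delta (east=+0, north=-2); B at (east=0, north=19).
  A is 8 units northwest of B: delta (east=-8, north=+8); A at (east=-8, north=27).
Therefore A relative to G: (east=-8, north=27).

Answer: A is at (east=-8, north=27) relative to G.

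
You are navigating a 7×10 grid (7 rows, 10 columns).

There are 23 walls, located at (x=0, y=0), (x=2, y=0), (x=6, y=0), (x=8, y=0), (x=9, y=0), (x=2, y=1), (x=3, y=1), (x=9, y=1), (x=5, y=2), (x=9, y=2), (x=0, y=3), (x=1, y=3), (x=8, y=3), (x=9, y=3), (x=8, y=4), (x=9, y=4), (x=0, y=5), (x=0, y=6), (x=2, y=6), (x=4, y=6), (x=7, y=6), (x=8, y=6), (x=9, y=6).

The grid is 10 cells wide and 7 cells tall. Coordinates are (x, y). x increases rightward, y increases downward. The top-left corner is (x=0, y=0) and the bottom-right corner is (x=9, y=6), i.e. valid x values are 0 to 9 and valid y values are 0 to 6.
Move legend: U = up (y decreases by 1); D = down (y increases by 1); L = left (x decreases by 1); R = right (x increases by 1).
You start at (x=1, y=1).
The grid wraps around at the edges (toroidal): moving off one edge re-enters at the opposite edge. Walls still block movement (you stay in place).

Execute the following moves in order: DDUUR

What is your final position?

Start: (x=1, y=1)
  D (down): (x=1, y=1) -> (x=1, y=2)
  D (down): blocked, stay at (x=1, y=2)
  U (up): (x=1, y=2) -> (x=1, y=1)
  U (up): (x=1, y=1) -> (x=1, y=0)
  R (right): blocked, stay at (x=1, y=0)
Final: (x=1, y=0)

Answer: Final position: (x=1, y=0)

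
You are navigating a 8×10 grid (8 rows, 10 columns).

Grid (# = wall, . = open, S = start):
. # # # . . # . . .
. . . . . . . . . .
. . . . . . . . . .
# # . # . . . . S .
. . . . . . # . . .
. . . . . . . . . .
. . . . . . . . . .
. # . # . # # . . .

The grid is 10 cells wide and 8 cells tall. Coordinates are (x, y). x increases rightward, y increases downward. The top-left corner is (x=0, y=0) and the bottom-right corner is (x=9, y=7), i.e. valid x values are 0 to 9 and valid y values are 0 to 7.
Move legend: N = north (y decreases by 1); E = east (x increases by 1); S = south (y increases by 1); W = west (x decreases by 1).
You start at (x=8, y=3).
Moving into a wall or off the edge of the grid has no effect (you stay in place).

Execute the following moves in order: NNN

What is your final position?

Start: (x=8, y=3)
  N (north): (x=8, y=3) -> (x=8, y=2)
  N (north): (x=8, y=2) -> (x=8, y=1)
  N (north): (x=8, y=1) -> (x=8, y=0)
Final: (x=8, y=0)

Answer: Final position: (x=8, y=0)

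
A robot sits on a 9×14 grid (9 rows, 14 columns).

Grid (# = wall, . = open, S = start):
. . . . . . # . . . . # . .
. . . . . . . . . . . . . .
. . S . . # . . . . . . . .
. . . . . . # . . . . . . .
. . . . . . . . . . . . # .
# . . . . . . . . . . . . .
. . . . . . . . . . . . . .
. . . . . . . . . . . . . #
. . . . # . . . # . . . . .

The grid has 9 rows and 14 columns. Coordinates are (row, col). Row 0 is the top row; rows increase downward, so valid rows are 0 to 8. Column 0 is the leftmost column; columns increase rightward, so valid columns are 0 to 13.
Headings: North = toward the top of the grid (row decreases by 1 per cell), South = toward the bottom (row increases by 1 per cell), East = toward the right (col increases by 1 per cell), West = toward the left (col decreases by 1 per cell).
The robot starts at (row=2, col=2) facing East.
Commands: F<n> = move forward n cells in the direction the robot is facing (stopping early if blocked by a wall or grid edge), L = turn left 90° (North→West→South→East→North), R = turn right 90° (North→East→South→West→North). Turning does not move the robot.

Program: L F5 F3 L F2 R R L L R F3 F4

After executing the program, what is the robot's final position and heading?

Start: (row=2, col=2), facing East
  L: turn left, now facing North
  F5: move forward 2/5 (blocked), now at (row=0, col=2)
  F3: move forward 0/3 (blocked), now at (row=0, col=2)
  L: turn left, now facing West
  F2: move forward 2, now at (row=0, col=0)
  R: turn right, now facing North
  R: turn right, now facing East
  L: turn left, now facing North
  L: turn left, now facing West
  R: turn right, now facing North
  F3: move forward 0/3 (blocked), now at (row=0, col=0)
  F4: move forward 0/4 (blocked), now at (row=0, col=0)
Final: (row=0, col=0), facing North

Answer: Final position: (row=0, col=0), facing North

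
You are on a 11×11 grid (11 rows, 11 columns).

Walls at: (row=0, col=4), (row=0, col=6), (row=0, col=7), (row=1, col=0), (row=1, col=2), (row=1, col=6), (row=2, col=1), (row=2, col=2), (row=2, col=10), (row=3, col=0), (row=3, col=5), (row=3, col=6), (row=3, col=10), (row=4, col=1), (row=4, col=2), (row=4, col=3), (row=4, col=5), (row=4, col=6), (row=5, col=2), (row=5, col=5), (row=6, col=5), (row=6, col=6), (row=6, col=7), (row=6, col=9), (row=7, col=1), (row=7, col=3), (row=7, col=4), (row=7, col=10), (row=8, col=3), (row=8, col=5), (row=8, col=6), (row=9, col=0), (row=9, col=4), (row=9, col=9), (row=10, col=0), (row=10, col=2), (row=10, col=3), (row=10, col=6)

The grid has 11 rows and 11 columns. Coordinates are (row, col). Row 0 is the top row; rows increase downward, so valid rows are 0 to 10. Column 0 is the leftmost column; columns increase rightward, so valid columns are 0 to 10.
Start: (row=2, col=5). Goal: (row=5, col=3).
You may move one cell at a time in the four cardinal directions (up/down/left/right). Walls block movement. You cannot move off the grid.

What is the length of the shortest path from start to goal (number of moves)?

BFS from (row=2, col=5) until reaching (row=5, col=3):
  Distance 0: (row=2, col=5)
  Distance 1: (row=1, col=5), (row=2, col=4), (row=2, col=6)
  Distance 2: (row=0, col=5), (row=1, col=4), (row=2, col=3), (row=2, col=7), (row=3, col=4)
  Distance 3: (row=1, col=3), (row=1, col=7), (row=2, col=8), (row=3, col=3), (row=3, col=7), (row=4, col=4)
  Distance 4: (row=0, col=3), (row=1, col=8), (row=2, col=9), (row=3, col=2), (row=3, col=8), (row=4, col=7), (row=5, col=4)
  Distance 5: (row=0, col=2), (row=0, col=8), (row=1, col=9), (row=3, col=1), (row=3, col=9), (row=4, col=8), (row=5, col=3), (row=5, col=7), (row=6, col=4)  <- goal reached here
One shortest path (5 moves): (row=2, col=5) -> (row=2, col=4) -> (row=3, col=4) -> (row=4, col=4) -> (row=5, col=4) -> (row=5, col=3)

Answer: Shortest path length: 5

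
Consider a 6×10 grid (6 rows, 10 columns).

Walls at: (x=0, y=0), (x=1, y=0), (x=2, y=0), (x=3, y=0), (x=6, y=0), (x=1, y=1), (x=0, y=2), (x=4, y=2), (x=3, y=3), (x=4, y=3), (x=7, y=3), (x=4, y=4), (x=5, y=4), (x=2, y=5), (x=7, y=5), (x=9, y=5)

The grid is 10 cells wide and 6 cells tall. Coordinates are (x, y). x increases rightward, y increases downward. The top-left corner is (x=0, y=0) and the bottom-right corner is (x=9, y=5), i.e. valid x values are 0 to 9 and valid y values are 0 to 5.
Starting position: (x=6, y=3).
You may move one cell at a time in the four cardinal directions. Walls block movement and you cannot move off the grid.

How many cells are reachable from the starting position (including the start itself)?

BFS flood-fill from (x=6, y=3):
  Distance 0: (x=6, y=3)
  Distance 1: (x=6, y=2), (x=5, y=3), (x=6, y=4)
  Distance 2: (x=6, y=1), (x=5, y=2), (x=7, y=2), (x=7, y=4), (x=6, y=5)
  Distance 3: (x=5, y=1), (x=7, y=1), (x=8, y=2), (x=8, y=4), (x=5, y=5)
  Distance 4: (x=5, y=0), (x=7, y=0), (x=4, y=1), (x=8, y=1), (x=9, y=2), (x=8, y=3), (x=9, y=4), (x=4, y=5), (x=8, y=5)
  Distance 5: (x=4, y=0), (x=8, y=0), (x=3, y=1), (x=9, y=1), (x=9, y=3), (x=3, y=5)
  Distance 6: (x=9, y=0), (x=2, y=1), (x=3, y=2), (x=3, y=4)
  Distance 7: (x=2, y=2), (x=2, y=4)
  Distance 8: (x=1, y=2), (x=2, y=3), (x=1, y=4)
  Distance 9: (x=1, y=3), (x=0, y=4), (x=1, y=5)
  Distance 10: (x=0, y=3), (x=0, y=5)
Total reachable: 43 (grid has 44 open cells total)

Answer: Reachable cells: 43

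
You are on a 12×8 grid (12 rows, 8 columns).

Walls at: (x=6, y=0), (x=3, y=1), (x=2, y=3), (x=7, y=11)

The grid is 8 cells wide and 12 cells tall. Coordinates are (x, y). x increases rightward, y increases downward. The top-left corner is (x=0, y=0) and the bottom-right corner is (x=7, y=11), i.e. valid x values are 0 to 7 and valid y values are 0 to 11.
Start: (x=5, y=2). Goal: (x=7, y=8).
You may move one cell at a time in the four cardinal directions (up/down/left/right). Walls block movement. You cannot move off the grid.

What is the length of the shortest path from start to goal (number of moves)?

Answer: Shortest path length: 8

Derivation:
BFS from (x=5, y=2) until reaching (x=7, y=8):
  Distance 0: (x=5, y=2)
  Distance 1: (x=5, y=1), (x=4, y=2), (x=6, y=2), (x=5, y=3)
  Distance 2: (x=5, y=0), (x=4, y=1), (x=6, y=1), (x=3, y=2), (x=7, y=2), (x=4, y=3), (x=6, y=3), (x=5, y=4)
  Distance 3: (x=4, y=0), (x=7, y=1), (x=2, y=2), (x=3, y=3), (x=7, y=3), (x=4, y=4), (x=6, y=4), (x=5, y=5)
  Distance 4: (x=3, y=0), (x=7, y=0), (x=2, y=1), (x=1, y=2), (x=3, y=4), (x=7, y=4), (x=4, y=5), (x=6, y=5), (x=5, y=6)
  Distance 5: (x=2, y=0), (x=1, y=1), (x=0, y=2), (x=1, y=3), (x=2, y=4), (x=3, y=5), (x=7, y=5), (x=4, y=6), (x=6, y=6), (x=5, y=7)
  Distance 6: (x=1, y=0), (x=0, y=1), (x=0, y=3), (x=1, y=4), (x=2, y=5), (x=3, y=6), (x=7, y=6), (x=4, y=7), (x=6, y=7), (x=5, y=8)
  Distance 7: (x=0, y=0), (x=0, y=4), (x=1, y=5), (x=2, y=6), (x=3, y=7), (x=7, y=7), (x=4, y=8), (x=6, y=8), (x=5, y=9)
  Distance 8: (x=0, y=5), (x=1, y=6), (x=2, y=7), (x=3, y=8), (x=7, y=8), (x=4, y=9), (x=6, y=9), (x=5, y=10)  <- goal reached here
One shortest path (8 moves): (x=5, y=2) -> (x=6, y=2) -> (x=7, y=2) -> (x=7, y=3) -> (x=7, y=4) -> (x=7, y=5) -> (x=7, y=6) -> (x=7, y=7) -> (x=7, y=8)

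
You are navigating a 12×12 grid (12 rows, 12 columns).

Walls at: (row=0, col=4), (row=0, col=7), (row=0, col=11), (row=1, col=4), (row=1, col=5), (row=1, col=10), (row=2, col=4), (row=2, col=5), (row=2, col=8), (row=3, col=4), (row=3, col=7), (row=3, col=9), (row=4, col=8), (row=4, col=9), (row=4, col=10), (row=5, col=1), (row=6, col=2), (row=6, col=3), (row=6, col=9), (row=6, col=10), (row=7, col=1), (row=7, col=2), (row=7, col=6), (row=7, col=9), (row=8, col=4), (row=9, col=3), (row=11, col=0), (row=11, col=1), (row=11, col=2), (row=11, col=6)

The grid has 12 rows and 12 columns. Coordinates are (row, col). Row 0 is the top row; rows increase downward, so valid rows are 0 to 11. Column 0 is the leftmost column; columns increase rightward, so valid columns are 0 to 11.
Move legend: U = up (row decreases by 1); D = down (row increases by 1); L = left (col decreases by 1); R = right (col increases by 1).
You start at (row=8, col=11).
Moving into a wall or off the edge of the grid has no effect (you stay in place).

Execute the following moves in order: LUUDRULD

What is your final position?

Start: (row=8, col=11)
  L (left): (row=8, col=11) -> (row=8, col=10)
  U (up): (row=8, col=10) -> (row=7, col=10)
  U (up): blocked, stay at (row=7, col=10)
  D (down): (row=7, col=10) -> (row=8, col=10)
  R (right): (row=8, col=10) -> (row=8, col=11)
  U (up): (row=8, col=11) -> (row=7, col=11)
  L (left): (row=7, col=11) -> (row=7, col=10)
  D (down): (row=7, col=10) -> (row=8, col=10)
Final: (row=8, col=10)

Answer: Final position: (row=8, col=10)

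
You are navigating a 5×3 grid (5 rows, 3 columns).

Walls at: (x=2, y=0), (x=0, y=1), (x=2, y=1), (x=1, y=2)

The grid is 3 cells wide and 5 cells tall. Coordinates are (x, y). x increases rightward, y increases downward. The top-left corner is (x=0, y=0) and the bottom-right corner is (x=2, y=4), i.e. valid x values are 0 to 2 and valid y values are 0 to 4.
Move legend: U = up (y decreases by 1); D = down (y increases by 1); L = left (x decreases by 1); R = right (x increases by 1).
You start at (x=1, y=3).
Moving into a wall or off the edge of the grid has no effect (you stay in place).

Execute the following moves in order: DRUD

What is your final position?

Start: (x=1, y=3)
  D (down): (x=1, y=3) -> (x=1, y=4)
  R (right): (x=1, y=4) -> (x=2, y=4)
  U (up): (x=2, y=4) -> (x=2, y=3)
  D (down): (x=2, y=3) -> (x=2, y=4)
Final: (x=2, y=4)

Answer: Final position: (x=2, y=4)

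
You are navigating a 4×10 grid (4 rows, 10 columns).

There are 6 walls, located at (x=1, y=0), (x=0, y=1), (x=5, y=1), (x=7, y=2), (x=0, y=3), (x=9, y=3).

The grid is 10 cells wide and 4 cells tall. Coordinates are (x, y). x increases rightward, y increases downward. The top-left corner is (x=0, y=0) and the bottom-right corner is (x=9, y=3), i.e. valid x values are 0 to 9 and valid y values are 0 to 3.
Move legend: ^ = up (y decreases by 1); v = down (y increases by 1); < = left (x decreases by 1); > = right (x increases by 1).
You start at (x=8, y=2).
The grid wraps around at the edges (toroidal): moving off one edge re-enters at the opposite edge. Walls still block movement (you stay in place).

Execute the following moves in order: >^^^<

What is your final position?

Start: (x=8, y=2)
  > (right): (x=8, y=2) -> (x=9, y=2)
  ^ (up): (x=9, y=2) -> (x=9, y=1)
  ^ (up): (x=9, y=1) -> (x=9, y=0)
  ^ (up): blocked, stay at (x=9, y=0)
  < (left): (x=9, y=0) -> (x=8, y=0)
Final: (x=8, y=0)

Answer: Final position: (x=8, y=0)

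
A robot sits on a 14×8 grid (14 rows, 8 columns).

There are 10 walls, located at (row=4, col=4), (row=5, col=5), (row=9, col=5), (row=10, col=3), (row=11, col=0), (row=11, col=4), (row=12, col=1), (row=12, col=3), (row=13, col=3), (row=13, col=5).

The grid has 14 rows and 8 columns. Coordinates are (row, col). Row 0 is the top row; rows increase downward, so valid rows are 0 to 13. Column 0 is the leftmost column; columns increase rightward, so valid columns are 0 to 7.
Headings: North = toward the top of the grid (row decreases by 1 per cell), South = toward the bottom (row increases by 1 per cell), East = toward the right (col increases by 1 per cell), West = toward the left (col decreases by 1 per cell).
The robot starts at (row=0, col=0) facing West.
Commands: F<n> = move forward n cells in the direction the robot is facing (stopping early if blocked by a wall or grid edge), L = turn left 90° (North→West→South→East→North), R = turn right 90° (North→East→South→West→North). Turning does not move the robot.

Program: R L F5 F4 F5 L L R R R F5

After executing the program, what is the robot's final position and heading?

Answer: Final position: (row=0, col=0), facing North

Derivation:
Start: (row=0, col=0), facing West
  R: turn right, now facing North
  L: turn left, now facing West
  F5: move forward 0/5 (blocked), now at (row=0, col=0)
  F4: move forward 0/4 (blocked), now at (row=0, col=0)
  F5: move forward 0/5 (blocked), now at (row=0, col=0)
  L: turn left, now facing South
  L: turn left, now facing East
  R: turn right, now facing South
  R: turn right, now facing West
  R: turn right, now facing North
  F5: move forward 0/5 (blocked), now at (row=0, col=0)
Final: (row=0, col=0), facing North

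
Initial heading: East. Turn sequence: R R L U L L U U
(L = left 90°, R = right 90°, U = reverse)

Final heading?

Answer: Final heading: South

Derivation:
Start: East
  R (right (90° clockwise)) -> South
  R (right (90° clockwise)) -> West
  L (left (90° counter-clockwise)) -> South
  U (U-turn (180°)) -> North
  L (left (90° counter-clockwise)) -> West
  L (left (90° counter-clockwise)) -> South
  U (U-turn (180°)) -> North
  U (U-turn (180°)) -> South
Final: South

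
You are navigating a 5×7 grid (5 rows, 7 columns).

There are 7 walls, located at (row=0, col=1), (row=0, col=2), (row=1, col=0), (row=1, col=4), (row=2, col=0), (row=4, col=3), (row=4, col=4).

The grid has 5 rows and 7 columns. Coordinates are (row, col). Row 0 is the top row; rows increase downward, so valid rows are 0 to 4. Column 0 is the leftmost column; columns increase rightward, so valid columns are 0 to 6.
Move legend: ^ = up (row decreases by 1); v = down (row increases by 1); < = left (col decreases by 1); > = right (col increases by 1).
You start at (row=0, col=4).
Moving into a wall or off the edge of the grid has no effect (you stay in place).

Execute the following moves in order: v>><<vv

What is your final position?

Start: (row=0, col=4)
  v (down): blocked, stay at (row=0, col=4)
  > (right): (row=0, col=4) -> (row=0, col=5)
  > (right): (row=0, col=5) -> (row=0, col=6)
  < (left): (row=0, col=6) -> (row=0, col=5)
  < (left): (row=0, col=5) -> (row=0, col=4)
  v (down): blocked, stay at (row=0, col=4)
  v (down): blocked, stay at (row=0, col=4)
Final: (row=0, col=4)

Answer: Final position: (row=0, col=4)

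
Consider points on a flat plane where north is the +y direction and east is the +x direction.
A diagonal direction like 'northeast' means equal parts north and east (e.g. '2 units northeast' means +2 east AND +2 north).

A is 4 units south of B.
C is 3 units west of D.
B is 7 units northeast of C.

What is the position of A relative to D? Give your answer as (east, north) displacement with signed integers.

Place D at the origin (east=0, north=0).
  C is 3 units west of D: delta (east=-3, north=+0); C at (east=-3, north=0).
  B is 7 units northeast of C: delta (east=+7, north=+7); B at (east=4, north=7).
  A is 4 units south of B: delta (east=+0, north=-4); A at (east=4, north=3).
Therefore A relative to D: (east=4, north=3).

Answer: A is at (east=4, north=3) relative to D.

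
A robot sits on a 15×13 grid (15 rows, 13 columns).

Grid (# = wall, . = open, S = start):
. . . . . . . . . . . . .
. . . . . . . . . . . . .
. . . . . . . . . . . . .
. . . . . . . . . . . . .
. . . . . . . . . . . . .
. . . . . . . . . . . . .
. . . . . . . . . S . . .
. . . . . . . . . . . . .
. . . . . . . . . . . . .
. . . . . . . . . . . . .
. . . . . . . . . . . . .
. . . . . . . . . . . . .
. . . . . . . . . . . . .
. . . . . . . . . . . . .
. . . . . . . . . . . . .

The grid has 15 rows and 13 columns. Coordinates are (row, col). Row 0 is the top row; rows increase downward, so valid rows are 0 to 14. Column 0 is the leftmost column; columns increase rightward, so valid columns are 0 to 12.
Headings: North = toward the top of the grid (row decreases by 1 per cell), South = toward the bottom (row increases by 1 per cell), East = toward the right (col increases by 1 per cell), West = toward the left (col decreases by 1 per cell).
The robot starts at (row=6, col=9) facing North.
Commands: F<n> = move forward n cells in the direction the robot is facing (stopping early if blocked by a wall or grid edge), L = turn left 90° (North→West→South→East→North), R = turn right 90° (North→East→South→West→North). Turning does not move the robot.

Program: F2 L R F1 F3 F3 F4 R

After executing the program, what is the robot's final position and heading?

Start: (row=6, col=9), facing North
  F2: move forward 2, now at (row=4, col=9)
  L: turn left, now facing West
  R: turn right, now facing North
  F1: move forward 1, now at (row=3, col=9)
  F3: move forward 3, now at (row=0, col=9)
  F3: move forward 0/3 (blocked), now at (row=0, col=9)
  F4: move forward 0/4 (blocked), now at (row=0, col=9)
  R: turn right, now facing East
Final: (row=0, col=9), facing East

Answer: Final position: (row=0, col=9), facing East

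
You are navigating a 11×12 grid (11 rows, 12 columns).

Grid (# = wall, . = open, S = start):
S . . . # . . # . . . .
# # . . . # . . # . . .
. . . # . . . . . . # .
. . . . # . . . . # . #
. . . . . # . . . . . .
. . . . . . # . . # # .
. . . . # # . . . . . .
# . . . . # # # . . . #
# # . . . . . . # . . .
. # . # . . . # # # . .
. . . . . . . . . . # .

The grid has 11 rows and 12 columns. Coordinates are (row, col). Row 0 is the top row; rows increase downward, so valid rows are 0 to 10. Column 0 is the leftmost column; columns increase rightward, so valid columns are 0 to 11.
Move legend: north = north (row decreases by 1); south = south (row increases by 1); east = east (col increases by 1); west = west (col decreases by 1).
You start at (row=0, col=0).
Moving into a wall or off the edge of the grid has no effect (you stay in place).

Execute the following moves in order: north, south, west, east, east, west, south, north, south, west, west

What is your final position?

Answer: Final position: (row=0, col=0)

Derivation:
Start: (row=0, col=0)
  north (north): blocked, stay at (row=0, col=0)
  south (south): blocked, stay at (row=0, col=0)
  west (west): blocked, stay at (row=0, col=0)
  east (east): (row=0, col=0) -> (row=0, col=1)
  east (east): (row=0, col=1) -> (row=0, col=2)
  west (west): (row=0, col=2) -> (row=0, col=1)
  south (south): blocked, stay at (row=0, col=1)
  north (north): blocked, stay at (row=0, col=1)
  south (south): blocked, stay at (row=0, col=1)
  west (west): (row=0, col=1) -> (row=0, col=0)
  west (west): blocked, stay at (row=0, col=0)
Final: (row=0, col=0)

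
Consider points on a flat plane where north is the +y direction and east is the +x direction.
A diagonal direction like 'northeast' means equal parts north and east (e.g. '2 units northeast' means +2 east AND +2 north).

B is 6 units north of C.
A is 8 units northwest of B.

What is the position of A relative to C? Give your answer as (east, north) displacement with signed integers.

Answer: A is at (east=-8, north=14) relative to C.

Derivation:
Place C at the origin (east=0, north=0).
  B is 6 units north of C: delta (east=+0, north=+6); B at (east=0, north=6).
  A is 8 units northwest of B: delta (east=-8, north=+8); A at (east=-8, north=14).
Therefore A relative to C: (east=-8, north=14).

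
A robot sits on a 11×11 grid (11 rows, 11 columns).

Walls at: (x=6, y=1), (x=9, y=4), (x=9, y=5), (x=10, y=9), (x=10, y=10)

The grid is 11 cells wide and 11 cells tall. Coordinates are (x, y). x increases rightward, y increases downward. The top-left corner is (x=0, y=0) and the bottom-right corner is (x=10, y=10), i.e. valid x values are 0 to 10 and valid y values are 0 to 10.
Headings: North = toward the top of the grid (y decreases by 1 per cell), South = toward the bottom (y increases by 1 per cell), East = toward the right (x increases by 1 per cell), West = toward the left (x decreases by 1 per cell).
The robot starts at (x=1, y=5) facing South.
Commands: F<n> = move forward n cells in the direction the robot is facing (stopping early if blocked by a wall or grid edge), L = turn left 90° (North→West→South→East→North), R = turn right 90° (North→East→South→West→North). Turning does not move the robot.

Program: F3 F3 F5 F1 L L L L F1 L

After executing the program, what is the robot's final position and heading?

Answer: Final position: (x=1, y=10), facing East

Derivation:
Start: (x=1, y=5), facing South
  F3: move forward 3, now at (x=1, y=8)
  F3: move forward 2/3 (blocked), now at (x=1, y=10)
  F5: move forward 0/5 (blocked), now at (x=1, y=10)
  F1: move forward 0/1 (blocked), now at (x=1, y=10)
  L: turn left, now facing East
  L: turn left, now facing North
  L: turn left, now facing West
  L: turn left, now facing South
  F1: move forward 0/1 (blocked), now at (x=1, y=10)
  L: turn left, now facing East
Final: (x=1, y=10), facing East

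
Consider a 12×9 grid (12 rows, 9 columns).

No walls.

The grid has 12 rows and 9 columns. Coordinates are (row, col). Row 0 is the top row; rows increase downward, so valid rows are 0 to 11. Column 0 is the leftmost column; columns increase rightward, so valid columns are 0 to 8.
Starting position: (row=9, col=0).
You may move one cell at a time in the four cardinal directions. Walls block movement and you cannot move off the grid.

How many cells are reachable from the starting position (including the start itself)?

Answer: Reachable cells: 108

Derivation:
BFS flood-fill from (row=9, col=0):
  Distance 0: (row=9, col=0)
  Distance 1: (row=8, col=0), (row=9, col=1), (row=10, col=0)
  Distance 2: (row=7, col=0), (row=8, col=1), (row=9, col=2), (row=10, col=1), (row=11, col=0)
  Distance 3: (row=6, col=0), (row=7, col=1), (row=8, col=2), (row=9, col=3), (row=10, col=2), (row=11, col=1)
  Distance 4: (row=5, col=0), (row=6, col=1), (row=7, col=2), (row=8, col=3), (row=9, col=4), (row=10, col=3), (row=11, col=2)
  Distance 5: (row=4, col=0), (row=5, col=1), (row=6, col=2), (row=7, col=3), (row=8, col=4), (row=9, col=5), (row=10, col=4), (row=11, col=3)
  Distance 6: (row=3, col=0), (row=4, col=1), (row=5, col=2), (row=6, col=3), (row=7, col=4), (row=8, col=5), (row=9, col=6), (row=10, col=5), (row=11, col=4)
  Distance 7: (row=2, col=0), (row=3, col=1), (row=4, col=2), (row=5, col=3), (row=6, col=4), (row=7, col=5), (row=8, col=6), (row=9, col=7), (row=10, col=6), (row=11, col=5)
  Distance 8: (row=1, col=0), (row=2, col=1), (row=3, col=2), (row=4, col=3), (row=5, col=4), (row=6, col=5), (row=7, col=6), (row=8, col=7), (row=9, col=8), (row=10, col=7), (row=11, col=6)
  Distance 9: (row=0, col=0), (row=1, col=1), (row=2, col=2), (row=3, col=3), (row=4, col=4), (row=5, col=5), (row=6, col=6), (row=7, col=7), (row=8, col=8), (row=10, col=8), (row=11, col=7)
  Distance 10: (row=0, col=1), (row=1, col=2), (row=2, col=3), (row=3, col=4), (row=4, col=5), (row=5, col=6), (row=6, col=7), (row=7, col=8), (row=11, col=8)
  Distance 11: (row=0, col=2), (row=1, col=3), (row=2, col=4), (row=3, col=5), (row=4, col=6), (row=5, col=7), (row=6, col=8)
  Distance 12: (row=0, col=3), (row=1, col=4), (row=2, col=5), (row=3, col=6), (row=4, col=7), (row=5, col=8)
  Distance 13: (row=0, col=4), (row=1, col=5), (row=2, col=6), (row=3, col=7), (row=4, col=8)
  Distance 14: (row=0, col=5), (row=1, col=6), (row=2, col=7), (row=3, col=8)
  Distance 15: (row=0, col=6), (row=1, col=7), (row=2, col=8)
  Distance 16: (row=0, col=7), (row=1, col=8)
  Distance 17: (row=0, col=8)
Total reachable: 108 (grid has 108 open cells total)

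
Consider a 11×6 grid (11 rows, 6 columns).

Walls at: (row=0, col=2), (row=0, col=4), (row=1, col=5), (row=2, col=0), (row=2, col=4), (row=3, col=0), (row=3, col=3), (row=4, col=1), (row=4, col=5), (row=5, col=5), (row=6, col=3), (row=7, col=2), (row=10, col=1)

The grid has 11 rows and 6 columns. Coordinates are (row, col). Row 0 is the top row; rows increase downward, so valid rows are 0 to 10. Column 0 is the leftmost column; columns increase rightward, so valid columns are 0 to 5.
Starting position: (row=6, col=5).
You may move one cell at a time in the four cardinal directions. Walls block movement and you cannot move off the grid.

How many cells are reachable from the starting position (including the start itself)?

Answer: Reachable cells: 52

Derivation:
BFS flood-fill from (row=6, col=5):
  Distance 0: (row=6, col=5)
  Distance 1: (row=6, col=4), (row=7, col=5)
  Distance 2: (row=5, col=4), (row=7, col=4), (row=8, col=5)
  Distance 3: (row=4, col=4), (row=5, col=3), (row=7, col=3), (row=8, col=4), (row=9, col=5)
  Distance 4: (row=3, col=4), (row=4, col=3), (row=5, col=2), (row=8, col=3), (row=9, col=4), (row=10, col=5)
  Distance 5: (row=3, col=5), (row=4, col=2), (row=5, col=1), (row=6, col=2), (row=8, col=2), (row=9, col=3), (row=10, col=4)
  Distance 6: (row=2, col=5), (row=3, col=2), (row=5, col=0), (row=6, col=1), (row=8, col=1), (row=9, col=2), (row=10, col=3)
  Distance 7: (row=2, col=2), (row=3, col=1), (row=4, col=0), (row=6, col=0), (row=7, col=1), (row=8, col=0), (row=9, col=1), (row=10, col=2)
  Distance 8: (row=1, col=2), (row=2, col=1), (row=2, col=3), (row=7, col=0), (row=9, col=0)
  Distance 9: (row=1, col=1), (row=1, col=3), (row=10, col=0)
  Distance 10: (row=0, col=1), (row=0, col=3), (row=1, col=0), (row=1, col=4)
  Distance 11: (row=0, col=0)
Total reachable: 52 (grid has 53 open cells total)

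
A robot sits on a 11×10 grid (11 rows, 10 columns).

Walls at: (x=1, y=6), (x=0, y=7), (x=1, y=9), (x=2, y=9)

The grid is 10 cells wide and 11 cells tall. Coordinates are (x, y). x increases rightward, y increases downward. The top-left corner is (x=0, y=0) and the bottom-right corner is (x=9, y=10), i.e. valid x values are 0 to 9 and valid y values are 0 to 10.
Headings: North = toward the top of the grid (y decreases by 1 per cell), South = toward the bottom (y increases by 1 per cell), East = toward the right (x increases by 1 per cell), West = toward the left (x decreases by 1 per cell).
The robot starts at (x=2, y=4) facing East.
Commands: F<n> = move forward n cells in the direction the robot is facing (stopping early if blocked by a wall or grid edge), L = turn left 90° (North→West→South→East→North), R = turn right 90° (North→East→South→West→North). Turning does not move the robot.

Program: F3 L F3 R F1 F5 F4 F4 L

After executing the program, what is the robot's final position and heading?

Answer: Final position: (x=9, y=1), facing North

Derivation:
Start: (x=2, y=4), facing East
  F3: move forward 3, now at (x=5, y=4)
  L: turn left, now facing North
  F3: move forward 3, now at (x=5, y=1)
  R: turn right, now facing East
  F1: move forward 1, now at (x=6, y=1)
  F5: move forward 3/5 (blocked), now at (x=9, y=1)
  F4: move forward 0/4 (blocked), now at (x=9, y=1)
  F4: move forward 0/4 (blocked), now at (x=9, y=1)
  L: turn left, now facing North
Final: (x=9, y=1), facing North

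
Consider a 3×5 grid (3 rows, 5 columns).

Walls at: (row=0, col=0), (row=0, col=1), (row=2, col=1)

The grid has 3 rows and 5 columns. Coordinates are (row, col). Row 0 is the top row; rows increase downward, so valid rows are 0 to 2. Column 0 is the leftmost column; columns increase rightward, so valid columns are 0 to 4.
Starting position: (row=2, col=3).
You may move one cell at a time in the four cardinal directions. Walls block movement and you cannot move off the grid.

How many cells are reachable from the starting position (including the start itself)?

Answer: Reachable cells: 12

Derivation:
BFS flood-fill from (row=2, col=3):
  Distance 0: (row=2, col=3)
  Distance 1: (row=1, col=3), (row=2, col=2), (row=2, col=4)
  Distance 2: (row=0, col=3), (row=1, col=2), (row=1, col=4)
  Distance 3: (row=0, col=2), (row=0, col=4), (row=1, col=1)
  Distance 4: (row=1, col=0)
  Distance 5: (row=2, col=0)
Total reachable: 12 (grid has 12 open cells total)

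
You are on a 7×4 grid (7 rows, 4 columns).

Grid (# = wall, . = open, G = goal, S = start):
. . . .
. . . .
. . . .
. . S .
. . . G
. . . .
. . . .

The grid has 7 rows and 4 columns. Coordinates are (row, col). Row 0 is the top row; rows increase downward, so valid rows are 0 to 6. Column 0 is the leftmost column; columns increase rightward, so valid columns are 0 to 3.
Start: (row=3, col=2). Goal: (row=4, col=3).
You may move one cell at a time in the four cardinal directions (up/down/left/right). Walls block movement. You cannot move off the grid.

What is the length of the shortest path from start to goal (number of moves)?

BFS from (row=3, col=2) until reaching (row=4, col=3):
  Distance 0: (row=3, col=2)
  Distance 1: (row=2, col=2), (row=3, col=1), (row=3, col=3), (row=4, col=2)
  Distance 2: (row=1, col=2), (row=2, col=1), (row=2, col=3), (row=3, col=0), (row=4, col=1), (row=4, col=3), (row=5, col=2)  <- goal reached here
One shortest path (2 moves): (row=3, col=2) -> (row=3, col=3) -> (row=4, col=3)

Answer: Shortest path length: 2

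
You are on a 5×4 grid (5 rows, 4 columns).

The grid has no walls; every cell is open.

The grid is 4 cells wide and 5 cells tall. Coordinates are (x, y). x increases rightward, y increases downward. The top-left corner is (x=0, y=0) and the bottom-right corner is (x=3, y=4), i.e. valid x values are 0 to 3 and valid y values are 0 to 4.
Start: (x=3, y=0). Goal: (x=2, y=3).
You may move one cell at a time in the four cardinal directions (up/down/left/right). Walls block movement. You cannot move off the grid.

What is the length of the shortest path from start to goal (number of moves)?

BFS from (x=3, y=0) until reaching (x=2, y=3):
  Distance 0: (x=3, y=0)
  Distance 1: (x=2, y=0), (x=3, y=1)
  Distance 2: (x=1, y=0), (x=2, y=1), (x=3, y=2)
  Distance 3: (x=0, y=0), (x=1, y=1), (x=2, y=2), (x=3, y=3)
  Distance 4: (x=0, y=1), (x=1, y=2), (x=2, y=3), (x=3, y=4)  <- goal reached here
One shortest path (4 moves): (x=3, y=0) -> (x=2, y=0) -> (x=2, y=1) -> (x=2, y=2) -> (x=2, y=3)

Answer: Shortest path length: 4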